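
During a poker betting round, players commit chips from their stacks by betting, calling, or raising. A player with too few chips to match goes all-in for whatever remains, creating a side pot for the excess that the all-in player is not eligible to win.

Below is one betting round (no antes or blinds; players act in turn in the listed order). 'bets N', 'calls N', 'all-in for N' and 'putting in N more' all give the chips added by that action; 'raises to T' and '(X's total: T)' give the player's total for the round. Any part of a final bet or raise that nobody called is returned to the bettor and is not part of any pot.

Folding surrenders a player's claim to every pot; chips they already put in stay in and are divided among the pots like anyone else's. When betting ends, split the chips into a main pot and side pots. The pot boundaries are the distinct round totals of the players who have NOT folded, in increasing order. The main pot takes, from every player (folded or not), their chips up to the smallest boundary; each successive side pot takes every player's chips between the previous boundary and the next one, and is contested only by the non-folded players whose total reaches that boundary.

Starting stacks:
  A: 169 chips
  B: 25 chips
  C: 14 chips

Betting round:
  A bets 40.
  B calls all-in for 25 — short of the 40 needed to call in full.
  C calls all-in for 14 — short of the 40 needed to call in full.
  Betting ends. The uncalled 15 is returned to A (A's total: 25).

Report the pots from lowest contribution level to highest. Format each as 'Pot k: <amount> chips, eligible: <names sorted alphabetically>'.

Contributions (after 15 returned to A): A=25, B=25, C=14
Pot levels (distinct totals of non-folded players): 14, 25
Layer 1-14: 14 each from A, B, C = 14*3 = 42 chips; eligible A, B, C
Layer 15-25: 11 each from A, B = 11*2 = 22 chips; eligible A, B

Pot 1: 42 chips, eligible: A, B, C
Pot 2: 22 chips, eligible: A, B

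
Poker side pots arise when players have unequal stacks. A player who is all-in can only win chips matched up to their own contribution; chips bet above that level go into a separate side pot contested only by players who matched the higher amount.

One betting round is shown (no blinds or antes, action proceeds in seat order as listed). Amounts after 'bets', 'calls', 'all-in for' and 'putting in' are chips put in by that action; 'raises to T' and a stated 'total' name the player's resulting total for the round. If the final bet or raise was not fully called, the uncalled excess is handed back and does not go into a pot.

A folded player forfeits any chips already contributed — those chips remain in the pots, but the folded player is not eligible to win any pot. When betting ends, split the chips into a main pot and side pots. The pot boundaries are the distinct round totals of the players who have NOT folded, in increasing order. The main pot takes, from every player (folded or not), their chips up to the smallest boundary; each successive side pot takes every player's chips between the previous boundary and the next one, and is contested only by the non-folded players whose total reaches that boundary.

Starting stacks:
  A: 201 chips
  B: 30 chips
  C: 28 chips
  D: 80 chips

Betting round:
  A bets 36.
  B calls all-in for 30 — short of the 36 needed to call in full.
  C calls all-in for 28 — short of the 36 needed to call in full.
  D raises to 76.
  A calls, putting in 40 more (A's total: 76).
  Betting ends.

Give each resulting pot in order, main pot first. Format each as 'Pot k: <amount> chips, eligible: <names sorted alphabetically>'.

Pot 1: 112 chips, eligible: A, B, C, D
Pot 2: 6 chips, eligible: A, B, D
Pot 3: 92 chips, eligible: A, D

Derivation:
Contributions: A=76, B=30, C=28, D=76
Pot levels (distinct totals of non-folded players): 28, 30, 76
Layer 1-28: 28 each from A, B, C, D = 28*4 = 112 chips; eligible A, B, C, D
Layer 29-30: 2 each from A, B, D = 2*3 = 6 chips; eligible A, B, D
Layer 31-76: 46 each from A, D = 46*2 = 92 chips; eligible A, D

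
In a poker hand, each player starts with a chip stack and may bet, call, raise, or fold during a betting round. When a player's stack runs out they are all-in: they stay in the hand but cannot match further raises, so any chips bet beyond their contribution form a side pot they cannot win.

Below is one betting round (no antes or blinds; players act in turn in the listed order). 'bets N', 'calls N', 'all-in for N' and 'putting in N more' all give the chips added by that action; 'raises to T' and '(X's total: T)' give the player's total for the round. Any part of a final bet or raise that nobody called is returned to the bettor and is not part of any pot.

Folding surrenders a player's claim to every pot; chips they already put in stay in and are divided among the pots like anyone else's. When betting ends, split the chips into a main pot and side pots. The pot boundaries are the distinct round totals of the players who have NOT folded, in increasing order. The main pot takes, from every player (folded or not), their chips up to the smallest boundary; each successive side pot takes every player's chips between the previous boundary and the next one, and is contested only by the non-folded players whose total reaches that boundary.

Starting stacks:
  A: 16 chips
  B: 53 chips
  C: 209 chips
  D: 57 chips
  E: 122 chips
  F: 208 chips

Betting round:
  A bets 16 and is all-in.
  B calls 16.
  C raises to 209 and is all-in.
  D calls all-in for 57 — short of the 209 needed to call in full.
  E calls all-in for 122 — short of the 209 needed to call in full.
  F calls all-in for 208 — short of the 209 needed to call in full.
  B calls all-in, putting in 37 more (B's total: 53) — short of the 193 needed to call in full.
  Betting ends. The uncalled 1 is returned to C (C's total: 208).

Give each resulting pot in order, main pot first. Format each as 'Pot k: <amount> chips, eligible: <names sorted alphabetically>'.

Pot 1: 96 chips, eligible: A, B, C, D, E, F
Pot 2: 185 chips, eligible: B, C, D, E, F
Pot 3: 16 chips, eligible: C, D, E, F
Pot 4: 195 chips, eligible: C, E, F
Pot 5: 172 chips, eligible: C, F

Derivation:
Contributions (after 1 returned to C): A=16, B=53, C=208, D=57, E=122, F=208
Pot levels (distinct totals of non-folded players): 16, 53, 57, 122, 208
Layer 1-16: 16 each from A, B, C, D, E, F = 16*6 = 96 chips; eligible A, B, C, D, E, F
Layer 17-53: 37 each from B, C, D, E, F = 37*5 = 185 chips; eligible B, C, D, E, F
Layer 54-57: 4 each from C, D, E, F = 4*4 = 16 chips; eligible C, D, E, F
Layer 58-122: 65 each from C, E, F = 65*3 = 195 chips; eligible C, E, F
Layer 123-208: 86 each from C, F = 86*2 = 172 chips; eligible C, F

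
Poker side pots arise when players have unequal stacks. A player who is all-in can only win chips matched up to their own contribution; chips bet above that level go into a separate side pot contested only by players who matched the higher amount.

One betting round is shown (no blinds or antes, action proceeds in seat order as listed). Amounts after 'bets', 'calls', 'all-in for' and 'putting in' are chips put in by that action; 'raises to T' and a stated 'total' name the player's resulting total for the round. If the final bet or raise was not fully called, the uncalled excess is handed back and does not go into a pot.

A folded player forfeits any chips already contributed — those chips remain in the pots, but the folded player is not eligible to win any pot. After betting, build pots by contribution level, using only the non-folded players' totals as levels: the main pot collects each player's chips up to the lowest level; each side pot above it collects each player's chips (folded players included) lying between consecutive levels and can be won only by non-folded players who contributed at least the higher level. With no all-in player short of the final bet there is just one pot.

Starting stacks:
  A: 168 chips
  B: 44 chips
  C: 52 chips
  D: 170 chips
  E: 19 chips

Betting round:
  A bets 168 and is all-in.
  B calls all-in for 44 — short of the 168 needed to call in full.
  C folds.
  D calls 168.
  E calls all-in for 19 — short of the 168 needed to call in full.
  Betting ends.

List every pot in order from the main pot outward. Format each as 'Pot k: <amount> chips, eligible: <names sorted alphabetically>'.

Contributions: A=168, B=44, D=168, E=19
Folded: C
Pot levels (distinct totals of non-folded players): 19, 44, 168
Layer 1-19: 19 each from A, B, D, E = 19*4 = 76 chips; eligible A, B, D, E
Layer 20-44: 25 each from A, B, D = 25*3 = 75 chips; eligible A, B, D
Layer 45-168: 124 each from A, D = 124*2 = 248 chips; eligible A, D

Pot 1: 76 chips, eligible: A, B, D, E
Pot 2: 75 chips, eligible: A, B, D
Pot 3: 248 chips, eligible: A, D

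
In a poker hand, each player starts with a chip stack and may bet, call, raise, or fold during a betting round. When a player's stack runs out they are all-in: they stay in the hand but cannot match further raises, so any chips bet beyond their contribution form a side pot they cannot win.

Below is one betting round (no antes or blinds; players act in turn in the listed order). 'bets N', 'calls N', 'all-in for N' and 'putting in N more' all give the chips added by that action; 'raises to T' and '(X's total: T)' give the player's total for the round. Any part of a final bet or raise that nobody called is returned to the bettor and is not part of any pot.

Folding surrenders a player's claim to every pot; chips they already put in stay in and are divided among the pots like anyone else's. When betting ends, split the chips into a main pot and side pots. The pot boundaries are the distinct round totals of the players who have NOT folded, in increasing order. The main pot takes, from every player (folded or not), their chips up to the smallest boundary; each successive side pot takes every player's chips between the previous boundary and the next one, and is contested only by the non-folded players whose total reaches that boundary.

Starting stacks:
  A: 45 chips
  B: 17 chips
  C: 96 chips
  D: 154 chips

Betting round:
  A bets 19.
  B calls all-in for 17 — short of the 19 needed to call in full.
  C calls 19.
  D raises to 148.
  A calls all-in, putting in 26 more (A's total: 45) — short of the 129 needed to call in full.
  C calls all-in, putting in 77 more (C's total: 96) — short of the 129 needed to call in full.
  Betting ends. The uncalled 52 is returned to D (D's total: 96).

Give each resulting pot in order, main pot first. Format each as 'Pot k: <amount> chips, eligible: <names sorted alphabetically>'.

Pot 1: 68 chips, eligible: A, B, C, D
Pot 2: 84 chips, eligible: A, C, D
Pot 3: 102 chips, eligible: C, D

Derivation:
Contributions (after 52 returned to D): A=45, B=17, C=96, D=96
Pot levels (distinct totals of non-folded players): 17, 45, 96
Layer 1-17: 17 each from A, B, C, D = 17*4 = 68 chips; eligible A, B, C, D
Layer 18-45: 28 each from A, C, D = 28*3 = 84 chips; eligible A, C, D
Layer 46-96: 51 each from C, D = 51*2 = 102 chips; eligible C, D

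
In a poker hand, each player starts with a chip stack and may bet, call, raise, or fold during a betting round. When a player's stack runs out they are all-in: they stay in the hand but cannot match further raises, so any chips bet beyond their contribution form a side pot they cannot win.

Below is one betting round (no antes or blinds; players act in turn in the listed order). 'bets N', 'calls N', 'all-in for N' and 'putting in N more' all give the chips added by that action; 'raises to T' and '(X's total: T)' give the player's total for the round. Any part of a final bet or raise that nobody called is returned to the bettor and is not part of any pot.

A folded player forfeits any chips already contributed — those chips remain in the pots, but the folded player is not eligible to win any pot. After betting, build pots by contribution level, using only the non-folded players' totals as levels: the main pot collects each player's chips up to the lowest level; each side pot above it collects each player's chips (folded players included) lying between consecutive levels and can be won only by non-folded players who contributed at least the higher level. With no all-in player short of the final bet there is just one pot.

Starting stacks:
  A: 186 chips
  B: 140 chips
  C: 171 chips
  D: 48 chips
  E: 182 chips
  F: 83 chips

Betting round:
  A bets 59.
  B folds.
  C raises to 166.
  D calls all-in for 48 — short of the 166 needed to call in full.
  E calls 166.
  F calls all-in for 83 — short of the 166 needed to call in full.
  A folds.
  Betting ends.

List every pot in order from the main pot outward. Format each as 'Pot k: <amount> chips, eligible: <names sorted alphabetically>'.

Contributions: A=59, C=166, D=48, E=166, F=83
Folded: A, B
Pot levels (distinct totals of non-folded players): 48, 83, 166
Layer 1-48: 48 each from A, C, D, E, F = 48*5 = 240 chips; eligible C, D, E, F
Layer 49-83: A 11 + C 35 + E 35 + F 35 = 116 chips; eligible C, E, F
Layer 84-166: 83 each from C, E = 83*2 = 166 chips; eligible C, E

Pot 1: 240 chips, eligible: C, D, E, F
Pot 2: 116 chips, eligible: C, E, F
Pot 3: 166 chips, eligible: C, E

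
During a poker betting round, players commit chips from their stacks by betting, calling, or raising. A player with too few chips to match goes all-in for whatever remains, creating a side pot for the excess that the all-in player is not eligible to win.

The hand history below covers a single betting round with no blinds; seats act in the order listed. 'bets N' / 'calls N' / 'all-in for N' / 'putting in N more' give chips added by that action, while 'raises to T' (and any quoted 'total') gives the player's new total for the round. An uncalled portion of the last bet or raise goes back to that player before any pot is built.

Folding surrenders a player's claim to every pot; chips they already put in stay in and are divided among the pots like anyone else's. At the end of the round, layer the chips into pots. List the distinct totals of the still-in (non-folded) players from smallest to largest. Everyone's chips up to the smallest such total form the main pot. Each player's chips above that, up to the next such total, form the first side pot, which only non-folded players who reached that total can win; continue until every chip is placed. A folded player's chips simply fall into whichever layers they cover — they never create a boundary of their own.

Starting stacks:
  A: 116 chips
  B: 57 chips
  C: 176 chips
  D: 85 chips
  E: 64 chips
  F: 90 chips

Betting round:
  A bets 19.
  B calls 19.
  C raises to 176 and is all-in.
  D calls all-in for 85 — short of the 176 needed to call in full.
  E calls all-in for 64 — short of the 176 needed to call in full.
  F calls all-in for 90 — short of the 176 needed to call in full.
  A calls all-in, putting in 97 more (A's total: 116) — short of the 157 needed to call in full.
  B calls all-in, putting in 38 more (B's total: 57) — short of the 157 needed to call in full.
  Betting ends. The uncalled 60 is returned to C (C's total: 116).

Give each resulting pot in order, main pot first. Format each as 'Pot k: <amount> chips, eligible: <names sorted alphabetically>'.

Contributions (after 60 returned to C): A=116, B=57, C=116, D=85, E=64, F=90
Pot levels (distinct totals of non-folded players): 57, 64, 85, 90, 116
Layer 1-57: 57 each from A, B, C, D, E, F = 57*6 = 342 chips; eligible A, B, C, D, E, F
Layer 58-64: 7 each from A, C, D, E, F = 7*5 = 35 chips; eligible A, C, D, E, F
Layer 65-85: 21 each from A, C, D, F = 21*4 = 84 chips; eligible A, C, D, F
Layer 86-90: 5 each from A, C, F = 5*3 = 15 chips; eligible A, C, F
Layer 91-116: 26 each from A, C = 26*2 = 52 chips; eligible A, C

Pot 1: 342 chips, eligible: A, B, C, D, E, F
Pot 2: 35 chips, eligible: A, C, D, E, F
Pot 3: 84 chips, eligible: A, C, D, F
Pot 4: 15 chips, eligible: A, C, F
Pot 5: 52 chips, eligible: A, C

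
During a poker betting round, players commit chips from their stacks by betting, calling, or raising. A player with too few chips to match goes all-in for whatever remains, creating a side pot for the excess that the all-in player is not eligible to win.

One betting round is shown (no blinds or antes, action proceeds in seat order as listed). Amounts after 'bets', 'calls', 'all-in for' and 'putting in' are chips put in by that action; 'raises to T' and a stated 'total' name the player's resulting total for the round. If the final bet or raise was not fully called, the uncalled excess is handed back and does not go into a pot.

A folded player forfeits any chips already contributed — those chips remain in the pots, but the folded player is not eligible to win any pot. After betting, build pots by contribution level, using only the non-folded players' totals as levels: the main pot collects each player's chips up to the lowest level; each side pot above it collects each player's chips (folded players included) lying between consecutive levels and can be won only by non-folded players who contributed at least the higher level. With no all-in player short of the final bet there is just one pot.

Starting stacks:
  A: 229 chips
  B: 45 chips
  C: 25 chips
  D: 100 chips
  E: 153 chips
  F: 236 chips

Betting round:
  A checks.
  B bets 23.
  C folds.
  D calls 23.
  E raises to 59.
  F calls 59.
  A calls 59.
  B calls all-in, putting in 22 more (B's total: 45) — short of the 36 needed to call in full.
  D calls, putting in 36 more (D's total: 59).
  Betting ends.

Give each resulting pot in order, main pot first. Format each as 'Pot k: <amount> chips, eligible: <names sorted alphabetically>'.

Pot 1: 225 chips, eligible: A, B, D, E, F
Pot 2: 56 chips, eligible: A, D, E, F

Derivation:
Contributions: A=59, B=45, D=59, E=59, F=59
Folded: C
Pot levels (distinct totals of non-folded players): 45, 59
Layer 1-45: 45 each from A, B, D, E, F = 45*5 = 225 chips; eligible A, B, D, E, F
Layer 46-59: 14 each from A, D, E, F = 14*4 = 56 chips; eligible A, D, E, F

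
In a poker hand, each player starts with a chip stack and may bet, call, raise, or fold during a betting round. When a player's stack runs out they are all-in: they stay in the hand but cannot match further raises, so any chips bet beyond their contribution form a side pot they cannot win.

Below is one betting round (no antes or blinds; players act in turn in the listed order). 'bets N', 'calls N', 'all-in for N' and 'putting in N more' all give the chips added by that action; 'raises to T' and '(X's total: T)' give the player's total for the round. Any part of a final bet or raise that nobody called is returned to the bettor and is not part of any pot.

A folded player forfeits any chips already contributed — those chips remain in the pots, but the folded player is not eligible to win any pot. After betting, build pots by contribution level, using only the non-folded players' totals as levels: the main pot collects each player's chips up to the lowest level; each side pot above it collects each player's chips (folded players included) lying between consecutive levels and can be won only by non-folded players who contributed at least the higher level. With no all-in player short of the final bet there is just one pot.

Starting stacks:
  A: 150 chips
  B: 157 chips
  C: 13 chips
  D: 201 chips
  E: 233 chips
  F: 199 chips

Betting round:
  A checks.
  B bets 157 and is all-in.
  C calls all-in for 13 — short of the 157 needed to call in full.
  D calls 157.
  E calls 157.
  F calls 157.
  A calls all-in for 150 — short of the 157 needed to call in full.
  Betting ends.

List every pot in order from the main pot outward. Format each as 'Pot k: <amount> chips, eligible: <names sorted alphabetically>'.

Pot 1: 78 chips, eligible: A, B, C, D, E, F
Pot 2: 685 chips, eligible: A, B, D, E, F
Pot 3: 28 chips, eligible: B, D, E, F

Derivation:
Contributions: A=150, B=157, C=13, D=157, E=157, F=157
Pot levels (distinct totals of non-folded players): 13, 150, 157
Layer 1-13: 13 each from A, B, C, D, E, F = 13*6 = 78 chips; eligible A, B, C, D, E, F
Layer 14-150: 137 each from A, B, D, E, F = 137*5 = 685 chips; eligible A, B, D, E, F
Layer 151-157: 7 each from B, D, E, F = 7*4 = 28 chips; eligible B, D, E, F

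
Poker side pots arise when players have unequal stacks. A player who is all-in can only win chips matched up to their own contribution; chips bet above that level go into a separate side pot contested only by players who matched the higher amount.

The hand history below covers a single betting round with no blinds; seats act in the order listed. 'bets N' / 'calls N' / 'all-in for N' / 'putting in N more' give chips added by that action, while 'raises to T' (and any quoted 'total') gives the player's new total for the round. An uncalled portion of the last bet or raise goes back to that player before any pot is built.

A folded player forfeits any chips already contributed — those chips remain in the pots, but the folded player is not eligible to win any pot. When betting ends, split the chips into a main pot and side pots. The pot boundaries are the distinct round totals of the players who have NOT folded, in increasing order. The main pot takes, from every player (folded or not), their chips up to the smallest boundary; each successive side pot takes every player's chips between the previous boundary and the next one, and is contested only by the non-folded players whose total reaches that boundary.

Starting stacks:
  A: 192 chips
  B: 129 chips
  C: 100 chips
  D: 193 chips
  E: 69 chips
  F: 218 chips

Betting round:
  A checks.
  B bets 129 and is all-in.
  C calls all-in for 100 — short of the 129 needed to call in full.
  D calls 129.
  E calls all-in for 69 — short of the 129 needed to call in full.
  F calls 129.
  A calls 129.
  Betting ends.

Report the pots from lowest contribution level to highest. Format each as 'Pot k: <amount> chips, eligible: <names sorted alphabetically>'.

Contributions: A=129, B=129, C=100, D=129, E=69, F=129
Pot levels (distinct totals of non-folded players): 69, 100, 129
Layer 1-69: 69 each from A, B, C, D, E, F = 69*6 = 414 chips; eligible A, B, C, D, E, F
Layer 70-100: 31 each from A, B, C, D, F = 31*5 = 155 chips; eligible A, B, C, D, F
Layer 101-129: 29 each from A, B, D, F = 29*4 = 116 chips; eligible A, B, D, F

Pot 1: 414 chips, eligible: A, B, C, D, E, F
Pot 2: 155 chips, eligible: A, B, C, D, F
Pot 3: 116 chips, eligible: A, B, D, F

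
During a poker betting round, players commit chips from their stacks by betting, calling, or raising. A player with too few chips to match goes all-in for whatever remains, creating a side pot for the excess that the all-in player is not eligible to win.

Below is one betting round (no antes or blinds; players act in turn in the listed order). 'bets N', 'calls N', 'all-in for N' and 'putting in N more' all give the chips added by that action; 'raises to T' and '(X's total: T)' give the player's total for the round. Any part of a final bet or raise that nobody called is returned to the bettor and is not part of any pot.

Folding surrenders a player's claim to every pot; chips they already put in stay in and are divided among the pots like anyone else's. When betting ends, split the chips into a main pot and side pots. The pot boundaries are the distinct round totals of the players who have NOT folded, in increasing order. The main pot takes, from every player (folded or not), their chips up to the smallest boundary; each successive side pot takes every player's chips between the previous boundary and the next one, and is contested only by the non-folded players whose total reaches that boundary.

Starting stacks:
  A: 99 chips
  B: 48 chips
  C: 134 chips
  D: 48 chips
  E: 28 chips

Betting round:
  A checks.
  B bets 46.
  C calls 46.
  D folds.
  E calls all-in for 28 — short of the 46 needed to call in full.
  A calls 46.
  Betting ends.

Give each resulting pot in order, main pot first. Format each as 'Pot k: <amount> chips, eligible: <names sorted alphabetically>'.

Contributions: A=46, B=46, C=46, E=28
Folded: D
Pot levels (distinct totals of non-folded players): 28, 46
Layer 1-28: 28 each from A, B, C, E = 28*4 = 112 chips; eligible A, B, C, E
Layer 29-46: 18 each from A, B, C = 18*3 = 54 chips; eligible A, B, C

Pot 1: 112 chips, eligible: A, B, C, E
Pot 2: 54 chips, eligible: A, B, C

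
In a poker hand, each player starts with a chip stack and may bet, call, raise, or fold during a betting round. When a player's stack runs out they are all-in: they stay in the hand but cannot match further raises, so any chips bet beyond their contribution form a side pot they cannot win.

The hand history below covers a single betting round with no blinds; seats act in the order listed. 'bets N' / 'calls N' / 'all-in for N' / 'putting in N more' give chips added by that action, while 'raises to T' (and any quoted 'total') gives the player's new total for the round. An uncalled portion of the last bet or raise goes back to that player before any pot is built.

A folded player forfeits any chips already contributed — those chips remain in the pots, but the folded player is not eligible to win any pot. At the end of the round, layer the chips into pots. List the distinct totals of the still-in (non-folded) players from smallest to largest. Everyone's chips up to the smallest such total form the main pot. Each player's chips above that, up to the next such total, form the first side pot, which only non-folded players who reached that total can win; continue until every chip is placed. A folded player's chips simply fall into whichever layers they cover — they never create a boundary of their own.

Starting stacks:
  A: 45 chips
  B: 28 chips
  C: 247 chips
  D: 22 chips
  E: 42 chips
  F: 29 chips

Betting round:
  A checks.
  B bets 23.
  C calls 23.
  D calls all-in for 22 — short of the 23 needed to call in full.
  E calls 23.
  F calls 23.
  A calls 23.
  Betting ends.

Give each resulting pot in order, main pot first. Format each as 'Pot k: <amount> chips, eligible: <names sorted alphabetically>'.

Contributions: A=23, B=23, C=23, D=22, E=23, F=23
Pot levels (distinct totals of non-folded players): 22, 23
Layer 1-22: 22 each from A, B, C, D, E, F = 22*6 = 132 chips; eligible A, B, C, D, E, F
Layer 23-23: 1 each from A, B, C, E, F = 1*5 = 5 chips; eligible A, B, C, E, F

Pot 1: 132 chips, eligible: A, B, C, D, E, F
Pot 2: 5 chips, eligible: A, B, C, E, F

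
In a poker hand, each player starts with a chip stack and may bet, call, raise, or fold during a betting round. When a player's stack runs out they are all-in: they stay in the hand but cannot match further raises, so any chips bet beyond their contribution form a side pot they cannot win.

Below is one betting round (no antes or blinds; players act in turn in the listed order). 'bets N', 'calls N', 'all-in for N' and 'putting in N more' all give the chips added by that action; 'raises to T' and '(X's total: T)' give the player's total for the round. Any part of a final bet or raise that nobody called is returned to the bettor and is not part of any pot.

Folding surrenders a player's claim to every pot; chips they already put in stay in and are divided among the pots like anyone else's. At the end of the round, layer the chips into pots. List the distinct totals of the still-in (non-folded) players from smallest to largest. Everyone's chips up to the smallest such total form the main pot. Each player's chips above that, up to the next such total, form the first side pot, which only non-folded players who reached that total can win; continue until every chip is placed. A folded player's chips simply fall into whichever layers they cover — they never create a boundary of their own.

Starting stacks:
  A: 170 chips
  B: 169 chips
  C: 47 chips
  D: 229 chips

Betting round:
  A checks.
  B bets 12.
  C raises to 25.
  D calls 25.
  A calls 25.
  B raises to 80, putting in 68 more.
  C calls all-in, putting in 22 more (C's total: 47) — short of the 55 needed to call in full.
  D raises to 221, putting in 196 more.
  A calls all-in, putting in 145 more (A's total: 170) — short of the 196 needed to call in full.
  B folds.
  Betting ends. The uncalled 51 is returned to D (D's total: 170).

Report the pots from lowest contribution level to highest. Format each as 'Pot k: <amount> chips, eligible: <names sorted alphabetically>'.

Contributions (after 51 returned to D): A=170, B=80, C=47, D=170
Folded: B
Pot levels (distinct totals of non-folded players): 47, 170
Layer 1-47: 47 each from A, B, C, D = 47*4 = 188 chips; eligible A, C, D
Layer 48-170: A 123 + B 33 + D 123 = 279 chips; eligible A, D

Pot 1: 188 chips, eligible: A, C, D
Pot 2: 279 chips, eligible: A, D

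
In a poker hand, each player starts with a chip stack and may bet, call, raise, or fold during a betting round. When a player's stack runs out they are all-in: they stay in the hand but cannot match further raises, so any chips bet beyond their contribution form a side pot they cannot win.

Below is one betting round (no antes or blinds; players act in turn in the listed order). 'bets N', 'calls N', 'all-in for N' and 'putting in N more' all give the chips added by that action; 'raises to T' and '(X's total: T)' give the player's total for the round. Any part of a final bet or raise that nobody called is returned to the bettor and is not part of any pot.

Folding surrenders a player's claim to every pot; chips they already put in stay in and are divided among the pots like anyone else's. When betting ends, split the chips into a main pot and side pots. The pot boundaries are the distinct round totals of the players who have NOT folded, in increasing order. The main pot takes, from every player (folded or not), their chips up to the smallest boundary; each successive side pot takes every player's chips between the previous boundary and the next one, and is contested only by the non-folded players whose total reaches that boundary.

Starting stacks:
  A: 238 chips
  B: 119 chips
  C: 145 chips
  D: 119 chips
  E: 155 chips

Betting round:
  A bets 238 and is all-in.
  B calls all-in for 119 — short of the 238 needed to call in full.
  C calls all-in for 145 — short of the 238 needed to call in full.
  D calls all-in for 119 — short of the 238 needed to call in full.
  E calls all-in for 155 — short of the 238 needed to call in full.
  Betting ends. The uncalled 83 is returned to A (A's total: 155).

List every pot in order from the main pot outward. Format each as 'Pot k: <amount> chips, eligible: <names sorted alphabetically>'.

Contributions (after 83 returned to A): A=155, B=119, C=145, D=119, E=155
Pot levels (distinct totals of non-folded players): 119, 145, 155
Layer 1-119: 119 each from A, B, C, D, E = 119*5 = 595 chips; eligible A, B, C, D, E
Layer 120-145: 26 each from A, C, E = 26*3 = 78 chips; eligible A, C, E
Layer 146-155: 10 each from A, E = 10*2 = 20 chips; eligible A, E

Pot 1: 595 chips, eligible: A, B, C, D, E
Pot 2: 78 chips, eligible: A, C, E
Pot 3: 20 chips, eligible: A, E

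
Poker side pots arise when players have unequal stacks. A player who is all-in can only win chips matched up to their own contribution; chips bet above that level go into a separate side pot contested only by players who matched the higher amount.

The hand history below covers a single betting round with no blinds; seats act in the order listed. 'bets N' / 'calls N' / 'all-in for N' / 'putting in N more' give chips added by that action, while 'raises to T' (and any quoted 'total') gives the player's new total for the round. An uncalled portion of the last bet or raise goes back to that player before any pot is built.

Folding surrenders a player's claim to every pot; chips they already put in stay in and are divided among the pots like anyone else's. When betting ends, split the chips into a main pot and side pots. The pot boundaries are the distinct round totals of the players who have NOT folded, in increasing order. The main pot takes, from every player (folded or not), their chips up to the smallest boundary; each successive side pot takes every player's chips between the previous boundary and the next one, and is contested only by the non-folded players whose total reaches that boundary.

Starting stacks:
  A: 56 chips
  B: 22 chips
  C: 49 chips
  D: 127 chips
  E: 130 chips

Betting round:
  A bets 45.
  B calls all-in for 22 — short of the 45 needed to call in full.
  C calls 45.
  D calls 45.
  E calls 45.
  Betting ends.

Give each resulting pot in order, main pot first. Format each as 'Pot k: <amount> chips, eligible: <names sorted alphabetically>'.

Pot 1: 110 chips, eligible: A, B, C, D, E
Pot 2: 92 chips, eligible: A, C, D, E

Derivation:
Contributions: A=45, B=22, C=45, D=45, E=45
Pot levels (distinct totals of non-folded players): 22, 45
Layer 1-22: 22 each from A, B, C, D, E = 22*5 = 110 chips; eligible A, B, C, D, E
Layer 23-45: 23 each from A, C, D, E = 23*4 = 92 chips; eligible A, C, D, E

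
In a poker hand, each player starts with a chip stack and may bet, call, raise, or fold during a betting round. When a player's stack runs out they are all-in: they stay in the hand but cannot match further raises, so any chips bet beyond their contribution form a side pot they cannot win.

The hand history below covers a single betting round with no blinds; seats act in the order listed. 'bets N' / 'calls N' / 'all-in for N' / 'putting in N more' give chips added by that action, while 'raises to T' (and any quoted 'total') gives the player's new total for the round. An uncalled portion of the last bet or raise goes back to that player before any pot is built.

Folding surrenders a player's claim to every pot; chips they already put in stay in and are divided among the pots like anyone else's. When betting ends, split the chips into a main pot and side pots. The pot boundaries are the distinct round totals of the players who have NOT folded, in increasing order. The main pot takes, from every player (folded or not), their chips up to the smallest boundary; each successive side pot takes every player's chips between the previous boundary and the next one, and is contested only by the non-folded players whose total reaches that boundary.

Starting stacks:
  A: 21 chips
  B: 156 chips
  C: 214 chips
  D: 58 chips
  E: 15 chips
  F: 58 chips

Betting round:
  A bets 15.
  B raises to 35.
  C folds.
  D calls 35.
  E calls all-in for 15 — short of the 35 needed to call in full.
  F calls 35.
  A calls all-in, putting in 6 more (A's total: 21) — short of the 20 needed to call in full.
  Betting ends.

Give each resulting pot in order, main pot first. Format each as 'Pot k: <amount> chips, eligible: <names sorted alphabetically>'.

Contributions: A=21, B=35, D=35, E=15, F=35
Folded: C
Pot levels (distinct totals of non-folded players): 15, 21, 35
Layer 1-15: 15 each from A, B, D, E, F = 15*5 = 75 chips; eligible A, B, D, E, F
Layer 16-21: 6 each from A, B, D, F = 6*4 = 24 chips; eligible A, B, D, F
Layer 22-35: 14 each from B, D, F = 14*3 = 42 chips; eligible B, D, F

Pot 1: 75 chips, eligible: A, B, D, E, F
Pot 2: 24 chips, eligible: A, B, D, F
Pot 3: 42 chips, eligible: B, D, F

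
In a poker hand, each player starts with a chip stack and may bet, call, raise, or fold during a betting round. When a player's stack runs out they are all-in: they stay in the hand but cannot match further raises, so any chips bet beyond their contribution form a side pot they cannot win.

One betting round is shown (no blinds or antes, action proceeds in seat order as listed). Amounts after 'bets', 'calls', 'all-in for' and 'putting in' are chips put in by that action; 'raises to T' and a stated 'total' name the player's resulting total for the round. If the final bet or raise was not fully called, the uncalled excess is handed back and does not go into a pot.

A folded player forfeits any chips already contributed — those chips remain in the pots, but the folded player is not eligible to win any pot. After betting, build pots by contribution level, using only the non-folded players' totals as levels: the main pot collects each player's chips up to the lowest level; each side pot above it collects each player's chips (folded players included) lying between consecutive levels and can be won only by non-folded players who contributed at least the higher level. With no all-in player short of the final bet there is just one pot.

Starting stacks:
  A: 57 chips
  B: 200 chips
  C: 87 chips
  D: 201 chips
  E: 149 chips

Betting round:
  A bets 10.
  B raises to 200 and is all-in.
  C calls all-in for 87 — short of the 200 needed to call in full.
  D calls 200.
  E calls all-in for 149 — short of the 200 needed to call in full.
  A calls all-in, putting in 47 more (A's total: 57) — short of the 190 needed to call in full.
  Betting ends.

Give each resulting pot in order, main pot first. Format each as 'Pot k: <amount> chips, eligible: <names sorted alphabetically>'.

Pot 1: 285 chips, eligible: A, B, C, D, E
Pot 2: 120 chips, eligible: B, C, D, E
Pot 3: 186 chips, eligible: B, D, E
Pot 4: 102 chips, eligible: B, D

Derivation:
Contributions: A=57, B=200, C=87, D=200, E=149
Pot levels (distinct totals of non-folded players): 57, 87, 149, 200
Layer 1-57: 57 each from A, B, C, D, E = 57*5 = 285 chips; eligible A, B, C, D, E
Layer 58-87: 30 each from B, C, D, E = 30*4 = 120 chips; eligible B, C, D, E
Layer 88-149: 62 each from B, D, E = 62*3 = 186 chips; eligible B, D, E
Layer 150-200: 51 each from B, D = 51*2 = 102 chips; eligible B, D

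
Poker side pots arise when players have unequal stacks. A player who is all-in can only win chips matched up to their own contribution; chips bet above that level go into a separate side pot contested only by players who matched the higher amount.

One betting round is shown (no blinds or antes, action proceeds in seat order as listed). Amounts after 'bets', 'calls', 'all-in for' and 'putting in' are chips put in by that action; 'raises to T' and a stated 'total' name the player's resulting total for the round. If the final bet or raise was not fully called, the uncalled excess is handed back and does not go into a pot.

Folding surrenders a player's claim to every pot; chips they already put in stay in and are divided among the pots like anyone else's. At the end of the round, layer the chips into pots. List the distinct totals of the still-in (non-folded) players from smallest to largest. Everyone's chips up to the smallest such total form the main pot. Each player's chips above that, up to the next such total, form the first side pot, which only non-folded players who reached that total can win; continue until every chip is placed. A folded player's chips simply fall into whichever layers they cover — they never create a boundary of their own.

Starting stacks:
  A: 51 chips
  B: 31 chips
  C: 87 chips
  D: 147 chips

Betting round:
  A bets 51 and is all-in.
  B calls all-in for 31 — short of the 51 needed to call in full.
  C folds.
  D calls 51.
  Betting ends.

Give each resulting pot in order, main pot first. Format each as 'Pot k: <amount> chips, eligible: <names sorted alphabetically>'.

Contributions: A=51, B=31, D=51
Folded: C
Pot levels (distinct totals of non-folded players): 31, 51
Layer 1-31: 31 each from A, B, D = 31*3 = 93 chips; eligible A, B, D
Layer 32-51: 20 each from A, D = 20*2 = 40 chips; eligible A, D

Pot 1: 93 chips, eligible: A, B, D
Pot 2: 40 chips, eligible: A, D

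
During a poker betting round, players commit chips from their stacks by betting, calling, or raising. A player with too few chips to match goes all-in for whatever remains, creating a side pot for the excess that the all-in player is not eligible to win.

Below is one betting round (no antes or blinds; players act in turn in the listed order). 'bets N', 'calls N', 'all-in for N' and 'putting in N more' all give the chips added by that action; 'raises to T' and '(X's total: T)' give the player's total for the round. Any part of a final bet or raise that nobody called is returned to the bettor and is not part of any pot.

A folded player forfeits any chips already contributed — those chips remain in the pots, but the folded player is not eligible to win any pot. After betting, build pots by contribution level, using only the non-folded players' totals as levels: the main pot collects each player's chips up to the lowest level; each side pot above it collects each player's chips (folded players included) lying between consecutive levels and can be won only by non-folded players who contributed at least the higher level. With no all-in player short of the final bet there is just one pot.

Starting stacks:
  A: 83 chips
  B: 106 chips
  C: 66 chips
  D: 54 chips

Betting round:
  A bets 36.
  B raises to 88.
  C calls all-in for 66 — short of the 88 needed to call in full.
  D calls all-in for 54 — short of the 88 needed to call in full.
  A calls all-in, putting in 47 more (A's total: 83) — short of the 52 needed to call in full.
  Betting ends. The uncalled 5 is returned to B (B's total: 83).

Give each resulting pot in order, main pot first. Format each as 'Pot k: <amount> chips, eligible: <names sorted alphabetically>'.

Contributions (after 5 returned to B): A=83, B=83, C=66, D=54
Pot levels (distinct totals of non-folded players): 54, 66, 83
Layer 1-54: 54 each from A, B, C, D = 54*4 = 216 chips; eligible A, B, C, D
Layer 55-66: 12 each from A, B, C = 12*3 = 36 chips; eligible A, B, C
Layer 67-83: 17 each from A, B = 17*2 = 34 chips; eligible A, B

Pot 1: 216 chips, eligible: A, B, C, D
Pot 2: 36 chips, eligible: A, B, C
Pot 3: 34 chips, eligible: A, B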